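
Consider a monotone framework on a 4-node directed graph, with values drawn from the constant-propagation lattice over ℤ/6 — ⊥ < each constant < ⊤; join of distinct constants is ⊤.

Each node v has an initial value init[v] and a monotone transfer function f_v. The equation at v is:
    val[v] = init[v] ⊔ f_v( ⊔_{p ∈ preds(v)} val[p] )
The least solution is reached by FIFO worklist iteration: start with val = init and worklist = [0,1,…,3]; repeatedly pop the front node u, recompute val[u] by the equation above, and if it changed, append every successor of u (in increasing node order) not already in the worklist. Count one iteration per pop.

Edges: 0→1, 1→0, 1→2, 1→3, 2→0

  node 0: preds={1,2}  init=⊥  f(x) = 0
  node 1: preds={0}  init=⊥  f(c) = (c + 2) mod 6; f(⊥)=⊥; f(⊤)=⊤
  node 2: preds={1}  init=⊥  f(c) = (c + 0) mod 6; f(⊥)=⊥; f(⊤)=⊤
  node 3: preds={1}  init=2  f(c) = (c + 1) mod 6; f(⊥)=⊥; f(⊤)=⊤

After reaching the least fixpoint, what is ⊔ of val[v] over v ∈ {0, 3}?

⊤

Iteration log — 5 steps:
  step 1. node 0  ⊔preds=⊥  new=0  old=⊥  +wl: 
  step 2. node 1  ⊔preds=0  new=2  old=⊥  +wl: 0
  step 3. node 2  ⊔preds=2  new=2  old=⊥  +wl: 
  step 4. node 3  ⊔preds=2  new=⊤  old=2  +wl: 
  step 5. node 0  ⊔preds=2  new=0  stable

Least fixpoint reached:
  node 0: 0
  node 1: 2
  node 2: 2
  node 3: ⊤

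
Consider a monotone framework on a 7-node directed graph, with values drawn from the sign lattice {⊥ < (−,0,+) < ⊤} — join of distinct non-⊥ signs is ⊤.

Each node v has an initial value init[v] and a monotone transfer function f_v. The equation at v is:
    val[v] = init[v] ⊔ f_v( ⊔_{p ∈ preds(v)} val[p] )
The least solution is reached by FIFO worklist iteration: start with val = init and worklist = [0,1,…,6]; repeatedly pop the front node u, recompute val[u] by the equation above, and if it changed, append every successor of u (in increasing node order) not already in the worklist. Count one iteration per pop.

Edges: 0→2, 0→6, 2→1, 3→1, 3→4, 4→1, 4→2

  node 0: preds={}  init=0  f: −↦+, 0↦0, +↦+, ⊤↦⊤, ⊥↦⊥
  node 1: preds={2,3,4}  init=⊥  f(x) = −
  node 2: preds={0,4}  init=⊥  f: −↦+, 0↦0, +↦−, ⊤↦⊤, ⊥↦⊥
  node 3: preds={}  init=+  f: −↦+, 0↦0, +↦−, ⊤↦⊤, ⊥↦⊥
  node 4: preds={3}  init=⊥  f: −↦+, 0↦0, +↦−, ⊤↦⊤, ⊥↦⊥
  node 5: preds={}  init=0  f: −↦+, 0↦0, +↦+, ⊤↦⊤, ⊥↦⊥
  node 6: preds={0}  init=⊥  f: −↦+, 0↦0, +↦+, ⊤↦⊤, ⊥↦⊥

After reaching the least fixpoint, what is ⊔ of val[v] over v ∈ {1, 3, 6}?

Trace (10 dequeues):
  [1] u=0 | in ⊥ | out 0 | ==
  [2] u=1 | in + | out − | prev ⊥ | push {}
  [3] u=2 | in 0 | out 0 | prev ⊥ | push {1}
  [4] u=3 | in ⊥ | out + | ==
  [5] u=4 | in + | out − | prev ⊥ | push {2}
  [6] u=5 | in ⊥ | out 0 | ==
  [7] u=6 | in 0 | out 0 | prev ⊥ | push {}
  [8] u=1 | in ⊤ | out − | ==
  [9] u=2 | in ⊤ | out ⊤ | prev 0 | push {1}
  [10] u=1 | in ⊤ | out − | ==

Converged values:
  [0] 0
  [1] −
  [2] ⊤
  [3] +
  [4] −
  [5] 0
  [6] 0

⊤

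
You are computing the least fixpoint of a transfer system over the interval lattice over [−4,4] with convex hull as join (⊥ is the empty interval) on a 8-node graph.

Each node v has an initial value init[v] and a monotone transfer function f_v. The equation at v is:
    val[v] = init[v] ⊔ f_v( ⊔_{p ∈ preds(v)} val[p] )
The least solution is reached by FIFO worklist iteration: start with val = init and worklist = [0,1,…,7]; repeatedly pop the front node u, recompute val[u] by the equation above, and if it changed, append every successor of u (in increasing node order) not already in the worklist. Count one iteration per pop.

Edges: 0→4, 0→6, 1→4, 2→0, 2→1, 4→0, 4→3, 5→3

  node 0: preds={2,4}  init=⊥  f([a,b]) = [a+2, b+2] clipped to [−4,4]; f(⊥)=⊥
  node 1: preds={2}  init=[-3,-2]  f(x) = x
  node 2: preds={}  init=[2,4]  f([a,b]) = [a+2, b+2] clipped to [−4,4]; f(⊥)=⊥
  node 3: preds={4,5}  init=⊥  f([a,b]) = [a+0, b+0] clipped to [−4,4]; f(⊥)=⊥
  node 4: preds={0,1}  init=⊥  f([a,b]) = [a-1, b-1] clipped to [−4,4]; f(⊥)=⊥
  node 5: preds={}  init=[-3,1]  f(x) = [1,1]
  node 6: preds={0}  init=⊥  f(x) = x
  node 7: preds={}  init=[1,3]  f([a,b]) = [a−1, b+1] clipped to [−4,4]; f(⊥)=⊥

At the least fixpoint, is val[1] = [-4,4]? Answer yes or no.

Trace (12 dequeues):
  [1] u=0 | in [2,4] | out [4,4] | prev ⊥ | push {}
  [2] u=1 | in [2,4] | out [-3,4] | prev [-3,-2] | push {}
  [3] u=2 | in ⊥ | out [2,4] | ==
  [4] u=3 | in [-3,1] | out [-3,1] | prev ⊥ | push {}
  [5] u=4 | in [-3,4] | out [-4,3] | prev ⊥ | push {0,3}
  [6] u=5 | in ⊥ | out [-3,1] | ==
  [7] u=6 | in [4,4] | out [4,4] | prev ⊥ | push {}
  [8] u=7 | in ⊥ | out [1,3] | ==
  [9] u=0 | in [-4,4] | out [-2,4] | prev [4,4] | push {4,6}
  [10] u=3 | in [-4,3] | out [-4,3] | prev [-3,1] | push {}
  [11] u=4 | in [-3,4] | out [-4,3] | ==
  [12] u=6 | in [-2,4] | out [-2,4] | prev [4,4] | push {}

Converged values:
  [0] [-2,4]
  [1] [-3,4]
  [2] [2,4]
  [3] [-4,3]
  [4] [-4,3]
  [5] [-3,1]
  [6] [-2,4]
  [7] [1,3]

no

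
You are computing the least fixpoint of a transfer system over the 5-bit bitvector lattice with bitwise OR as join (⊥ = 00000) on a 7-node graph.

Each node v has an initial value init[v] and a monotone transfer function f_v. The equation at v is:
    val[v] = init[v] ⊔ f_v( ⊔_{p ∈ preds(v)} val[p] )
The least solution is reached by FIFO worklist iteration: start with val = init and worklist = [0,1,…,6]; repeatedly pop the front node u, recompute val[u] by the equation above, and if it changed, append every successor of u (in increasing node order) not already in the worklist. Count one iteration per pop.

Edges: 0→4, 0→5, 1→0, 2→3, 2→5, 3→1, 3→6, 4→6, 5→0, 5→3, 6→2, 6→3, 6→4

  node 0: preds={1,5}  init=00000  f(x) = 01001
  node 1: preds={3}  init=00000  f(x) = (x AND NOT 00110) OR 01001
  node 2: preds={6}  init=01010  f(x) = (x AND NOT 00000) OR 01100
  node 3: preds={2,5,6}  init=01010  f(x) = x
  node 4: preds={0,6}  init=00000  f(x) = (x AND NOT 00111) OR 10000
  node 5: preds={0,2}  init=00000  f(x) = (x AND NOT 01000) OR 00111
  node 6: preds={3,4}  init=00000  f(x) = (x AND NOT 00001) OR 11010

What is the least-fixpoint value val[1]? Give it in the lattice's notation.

Worklist (18 pops):
  #1 pop 0: in=00000 → 01001 (was 00000); enqueue []
  #2 pop 1: in=01010 → 01001 (was 00000); enqueue [0]
  #3 pop 2: in=00000 → 01110 (was 01010); enqueue []
  #4 pop 3: in=01110 → 01110 (was 01010); enqueue [1]
  #5 pop 4: in=01001 → 11000 (was 00000); enqueue []
  #6 pop 5: in=01111 → 00111 (was 00000); enqueue [3]
  #7 pop 6: in=11110 → 11110 (was 00000); enqueue [2,4]
  #8 pop 0: in=01111 → 01001 (no change)
  #9 pop 1: in=01110 → 01001 (no change)
  #10 pop 3: in=11111 → 11111 (was 01110); enqueue [1,6]
  #11 pop 2: in=11110 → 11110 (was 01110); enqueue [3,5]
  #12 pop 4: in=11111 → 11000 (no change)
  #13 pop 1: in=11111 → 11001 (was 01001); enqueue [0]
  #14 pop 6: in=11111 → 11110 (no change)
  #15 pop 3: in=11111 → 11111 (no change)
  #16 pop 5: in=11111 → 10111 (was 00111); enqueue [3]
  #17 pop 0: in=11111 → 01001 (no change)
  #18 pop 3: in=11111 → 11111 (no change)

Fixpoint:
  val[0] = 01001
  val[1] = 11001
  val[2] = 11110
  val[3] = 11111
  val[4] = 11000
  val[5] = 10111
  val[6] = 11110

11001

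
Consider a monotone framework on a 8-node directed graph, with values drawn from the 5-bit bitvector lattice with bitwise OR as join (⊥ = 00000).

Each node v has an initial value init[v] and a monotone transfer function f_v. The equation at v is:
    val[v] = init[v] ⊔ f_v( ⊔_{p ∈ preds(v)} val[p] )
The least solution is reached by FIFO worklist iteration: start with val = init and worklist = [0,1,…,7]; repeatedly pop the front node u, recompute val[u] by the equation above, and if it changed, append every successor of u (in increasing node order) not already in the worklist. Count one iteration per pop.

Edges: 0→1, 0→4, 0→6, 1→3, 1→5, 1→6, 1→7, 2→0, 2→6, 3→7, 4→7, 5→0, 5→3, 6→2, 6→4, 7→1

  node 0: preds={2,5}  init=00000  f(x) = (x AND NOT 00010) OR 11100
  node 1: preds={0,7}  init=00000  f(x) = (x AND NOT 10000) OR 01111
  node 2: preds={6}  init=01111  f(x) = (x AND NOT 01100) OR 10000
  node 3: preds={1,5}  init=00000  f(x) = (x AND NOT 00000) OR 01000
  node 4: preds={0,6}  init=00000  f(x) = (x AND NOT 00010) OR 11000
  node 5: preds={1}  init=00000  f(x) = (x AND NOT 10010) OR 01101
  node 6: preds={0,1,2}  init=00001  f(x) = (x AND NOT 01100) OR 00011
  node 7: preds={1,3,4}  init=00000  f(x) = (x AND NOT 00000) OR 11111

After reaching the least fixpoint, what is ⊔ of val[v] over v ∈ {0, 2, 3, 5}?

11111

Worklist (13 pops):
  #1 pop 0: in=01111 → 11101 (was 00000); enqueue []
  #2 pop 1: in=11101 → 01111 (was 00000); enqueue []
  #3 pop 2: in=00001 → 11111 (was 01111); enqueue [0]
  #4 pop 3: in=01111 → 01111 (was 00000); enqueue []
  #5 pop 4: in=11101 → 11101 (was 00000); enqueue []
  #6 pop 5: in=01111 → 01101 (was 00000); enqueue [3]
  #7 pop 6: in=11111 → 10011 (was 00001); enqueue [2,4]
  #8 pop 7: in=11111 → 11111 (was 00000); enqueue [1]
  #9 pop 0: in=11111 → 11101 (no change)
  #10 pop 3: in=01111 → 01111 (no change)
  #11 pop 2: in=10011 → 11111 (no change)
  #12 pop 4: in=11111 → 11101 (no change)
  #13 pop 1: in=11111 → 01111 (no change)

Fixpoint:
  val[0] = 11101
  val[1] = 01111
  val[2] = 11111
  val[3] = 01111
  val[4] = 11101
  val[5] = 01101
  val[6] = 10011
  val[7] = 11111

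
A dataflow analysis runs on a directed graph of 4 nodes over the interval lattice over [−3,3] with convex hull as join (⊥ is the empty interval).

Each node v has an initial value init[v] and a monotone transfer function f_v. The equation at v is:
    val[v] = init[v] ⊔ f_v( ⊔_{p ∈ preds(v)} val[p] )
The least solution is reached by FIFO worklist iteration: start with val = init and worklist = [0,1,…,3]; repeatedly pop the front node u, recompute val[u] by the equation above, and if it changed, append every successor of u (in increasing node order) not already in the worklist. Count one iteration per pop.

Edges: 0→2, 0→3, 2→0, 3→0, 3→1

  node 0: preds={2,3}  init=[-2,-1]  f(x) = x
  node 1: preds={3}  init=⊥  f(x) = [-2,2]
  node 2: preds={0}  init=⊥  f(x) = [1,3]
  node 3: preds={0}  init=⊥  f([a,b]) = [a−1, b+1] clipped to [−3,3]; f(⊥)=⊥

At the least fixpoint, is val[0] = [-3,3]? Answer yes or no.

Iteration log — 10 steps:
  step 1. node 0  ⊔preds=⊥  new=[-2,-1]  stable
  step 2. node 1  ⊔preds=⊥  new=[-2,2]  old=⊥  +wl: 
  step 3. node 2  ⊔preds=[-2,-1]  new=[1,3]  old=⊥  +wl: 0
  step 4. node 3  ⊔preds=[-2,-1]  new=[-3,0]  old=⊥  +wl: 1
  step 5. node 0  ⊔preds=[-3,3]  new=[-3,3]  old=[-2,-1]  +wl: 2,3
  step 6. node 1  ⊔preds=[-3,0]  new=[-2,2]  stable
  step 7. node 2  ⊔preds=[-3,3]  new=[1,3]  stable
  step 8. node 3  ⊔preds=[-3,3]  new=[-3,3]  old=[-3,0]  +wl: 0,1
  step 9. node 0  ⊔preds=[-3,3]  new=[-3,3]  stable
  step 10. node 1  ⊔preds=[-3,3]  new=[-2,2]  stable

Least fixpoint reached:
  node 0: [-3,3]
  node 1: [-2,2]
  node 2: [1,3]
  node 3: [-3,3]

yes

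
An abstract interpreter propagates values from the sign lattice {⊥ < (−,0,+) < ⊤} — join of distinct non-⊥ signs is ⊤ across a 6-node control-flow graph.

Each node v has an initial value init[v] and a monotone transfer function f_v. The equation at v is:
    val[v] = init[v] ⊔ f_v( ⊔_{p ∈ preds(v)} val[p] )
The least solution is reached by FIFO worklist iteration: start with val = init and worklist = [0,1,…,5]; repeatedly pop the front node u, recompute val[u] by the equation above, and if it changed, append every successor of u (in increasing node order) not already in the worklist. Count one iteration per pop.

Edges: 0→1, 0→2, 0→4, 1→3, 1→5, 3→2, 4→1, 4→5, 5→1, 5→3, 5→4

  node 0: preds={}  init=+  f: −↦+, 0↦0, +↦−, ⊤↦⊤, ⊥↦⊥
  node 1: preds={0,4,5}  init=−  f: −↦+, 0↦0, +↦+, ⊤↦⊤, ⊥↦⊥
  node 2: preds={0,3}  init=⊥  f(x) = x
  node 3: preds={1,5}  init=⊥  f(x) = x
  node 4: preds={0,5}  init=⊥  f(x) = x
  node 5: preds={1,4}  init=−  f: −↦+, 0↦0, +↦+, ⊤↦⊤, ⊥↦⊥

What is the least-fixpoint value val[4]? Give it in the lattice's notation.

⊤

Worklist (10 pops):
  #1 pop 0: in=⊥ → + (no change)
  #2 pop 1: in=⊤ → ⊤ (was −); enqueue []
  #3 pop 2: in=+ → + (was ⊥); enqueue []
  #4 pop 3: in=⊤ → ⊤ (was ⊥); enqueue [2]
  #5 pop 4: in=⊤ → ⊤ (was ⊥); enqueue [1]
  #6 pop 5: in=⊤ → ⊤ (was −); enqueue [3,4]
  #7 pop 2: in=⊤ → ⊤ (was +); enqueue []
  #8 pop 1: in=⊤ → ⊤ (no change)
  #9 pop 3: in=⊤ → ⊤ (no change)
  #10 pop 4: in=⊤ → ⊤ (no change)

Fixpoint:
  val[0] = +
  val[1] = ⊤
  val[2] = ⊤
  val[3] = ⊤
  val[4] = ⊤
  val[5] = ⊤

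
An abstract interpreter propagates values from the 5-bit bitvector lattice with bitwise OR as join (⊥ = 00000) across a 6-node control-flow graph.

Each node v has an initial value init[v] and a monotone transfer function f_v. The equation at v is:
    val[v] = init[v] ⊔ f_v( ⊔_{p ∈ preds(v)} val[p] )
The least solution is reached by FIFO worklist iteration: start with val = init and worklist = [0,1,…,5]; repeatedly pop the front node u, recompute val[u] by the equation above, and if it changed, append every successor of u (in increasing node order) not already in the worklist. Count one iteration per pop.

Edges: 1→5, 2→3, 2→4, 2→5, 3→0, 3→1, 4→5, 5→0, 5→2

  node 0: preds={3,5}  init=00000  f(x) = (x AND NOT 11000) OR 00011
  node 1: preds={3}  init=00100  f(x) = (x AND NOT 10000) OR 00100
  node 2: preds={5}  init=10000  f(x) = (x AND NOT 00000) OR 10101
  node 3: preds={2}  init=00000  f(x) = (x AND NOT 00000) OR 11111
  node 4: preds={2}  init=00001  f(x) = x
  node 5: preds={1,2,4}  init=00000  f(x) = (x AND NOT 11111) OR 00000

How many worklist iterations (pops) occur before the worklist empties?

9

Worklist (9 pops):
  #1 pop 0: in=00000 → 00011 (was 00000); enqueue []
  #2 pop 1: in=00000 → 00100 (no change)
  #3 pop 2: in=00000 → 10101 (was 10000); enqueue []
  #4 pop 3: in=10101 → 11111 (was 00000); enqueue [0,1]
  #5 pop 4: in=10101 → 10101 (was 00001); enqueue []
  #6 pop 5: in=10101 → 00000 (no change)
  #7 pop 0: in=11111 → 00111 (was 00011); enqueue []
  #8 pop 1: in=11111 → 01111 (was 00100); enqueue [5]
  #9 pop 5: in=11111 → 00000 (no change)

Fixpoint:
  val[0] = 00111
  val[1] = 01111
  val[2] = 10101
  val[3] = 11111
  val[4] = 10101
  val[5] = 00000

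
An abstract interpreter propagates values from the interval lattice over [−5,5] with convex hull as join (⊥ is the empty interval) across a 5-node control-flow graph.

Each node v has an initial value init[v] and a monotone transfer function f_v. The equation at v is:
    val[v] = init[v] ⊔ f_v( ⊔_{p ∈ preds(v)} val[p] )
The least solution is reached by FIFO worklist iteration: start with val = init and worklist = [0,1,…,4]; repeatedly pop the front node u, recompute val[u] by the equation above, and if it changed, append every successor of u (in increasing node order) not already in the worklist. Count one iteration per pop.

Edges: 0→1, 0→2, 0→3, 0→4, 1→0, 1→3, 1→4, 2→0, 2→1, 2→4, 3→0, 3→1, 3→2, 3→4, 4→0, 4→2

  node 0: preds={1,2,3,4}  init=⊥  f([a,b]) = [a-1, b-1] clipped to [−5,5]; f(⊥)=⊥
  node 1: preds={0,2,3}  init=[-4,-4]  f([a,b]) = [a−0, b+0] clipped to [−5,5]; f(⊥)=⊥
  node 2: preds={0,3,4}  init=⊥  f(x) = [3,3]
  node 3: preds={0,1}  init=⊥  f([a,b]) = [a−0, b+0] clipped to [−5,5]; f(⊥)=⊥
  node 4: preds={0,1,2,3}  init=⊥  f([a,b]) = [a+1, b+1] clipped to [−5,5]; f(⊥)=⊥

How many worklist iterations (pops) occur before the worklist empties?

13

Worklist (13 pops):
  #1 pop 0: in=[-4,-4] → [-5,-5] (was ⊥); enqueue []
  #2 pop 1: in=[-5,-5] → [-5,-4] (was [-4,-4]); enqueue [0]
  #3 pop 2: in=[-5,-5] → [3,3] (was ⊥); enqueue [1]
  #4 pop 3: in=[-5,-4] → [-5,-4] (was ⊥); enqueue [2]
  #5 pop 4: in=[-5,3] → [-4,4] (was ⊥); enqueue []
  #6 pop 0: in=[-5,4] → [-5,3] (was [-5,-5]); enqueue [3,4]
  #7 pop 1: in=[-5,3] → [-5,3] (was [-5,-4]); enqueue [0]
  #8 pop 2: in=[-5,4] → [3,3] (no change)
  #9 pop 3: in=[-5,3] → [-5,3] (was [-5,-4]); enqueue [1,2]
  #10 pop 4: in=[-5,3] → [-4,4] (no change)
  #11 pop 0: in=[-5,4] → [-5,3] (no change)
  #12 pop 1: in=[-5,3] → [-5,3] (no change)
  #13 pop 2: in=[-5,4] → [3,3] (no change)

Fixpoint:
  val[0] = [-5,3]
  val[1] = [-5,3]
  val[2] = [3,3]
  val[3] = [-5,3]
  val[4] = [-4,4]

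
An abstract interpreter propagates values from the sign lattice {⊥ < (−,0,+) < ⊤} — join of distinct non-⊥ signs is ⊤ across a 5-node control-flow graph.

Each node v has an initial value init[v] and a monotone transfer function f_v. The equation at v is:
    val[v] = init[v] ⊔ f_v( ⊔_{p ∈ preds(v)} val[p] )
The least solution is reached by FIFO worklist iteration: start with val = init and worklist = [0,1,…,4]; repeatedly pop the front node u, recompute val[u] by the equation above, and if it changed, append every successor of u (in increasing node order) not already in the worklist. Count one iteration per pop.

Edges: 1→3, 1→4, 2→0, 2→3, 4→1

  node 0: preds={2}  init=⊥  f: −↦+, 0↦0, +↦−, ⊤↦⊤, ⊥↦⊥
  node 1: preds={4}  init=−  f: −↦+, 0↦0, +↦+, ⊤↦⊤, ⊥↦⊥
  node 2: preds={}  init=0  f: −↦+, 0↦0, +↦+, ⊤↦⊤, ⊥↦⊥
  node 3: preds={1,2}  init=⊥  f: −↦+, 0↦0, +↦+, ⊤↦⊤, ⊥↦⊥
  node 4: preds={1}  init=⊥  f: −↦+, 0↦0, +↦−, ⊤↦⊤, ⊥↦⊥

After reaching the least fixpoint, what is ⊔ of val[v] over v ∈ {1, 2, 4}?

Worklist (9 pops):
  #1 pop 0: in=0 → 0 (was ⊥); enqueue []
  #2 pop 1: in=⊥ → − (no change)
  #3 pop 2: in=⊥ → 0 (no change)
  #4 pop 3: in=⊤ → ⊤ (was ⊥); enqueue []
  #5 pop 4: in=− → + (was ⊥); enqueue [1]
  #6 pop 1: in=+ → ⊤ (was −); enqueue [3,4]
  #7 pop 3: in=⊤ → ⊤ (no change)
  #8 pop 4: in=⊤ → ⊤ (was +); enqueue [1]
  #9 pop 1: in=⊤ → ⊤ (no change)

Fixpoint:
  val[0] = 0
  val[1] = ⊤
  val[2] = 0
  val[3] = ⊤
  val[4] = ⊤

⊤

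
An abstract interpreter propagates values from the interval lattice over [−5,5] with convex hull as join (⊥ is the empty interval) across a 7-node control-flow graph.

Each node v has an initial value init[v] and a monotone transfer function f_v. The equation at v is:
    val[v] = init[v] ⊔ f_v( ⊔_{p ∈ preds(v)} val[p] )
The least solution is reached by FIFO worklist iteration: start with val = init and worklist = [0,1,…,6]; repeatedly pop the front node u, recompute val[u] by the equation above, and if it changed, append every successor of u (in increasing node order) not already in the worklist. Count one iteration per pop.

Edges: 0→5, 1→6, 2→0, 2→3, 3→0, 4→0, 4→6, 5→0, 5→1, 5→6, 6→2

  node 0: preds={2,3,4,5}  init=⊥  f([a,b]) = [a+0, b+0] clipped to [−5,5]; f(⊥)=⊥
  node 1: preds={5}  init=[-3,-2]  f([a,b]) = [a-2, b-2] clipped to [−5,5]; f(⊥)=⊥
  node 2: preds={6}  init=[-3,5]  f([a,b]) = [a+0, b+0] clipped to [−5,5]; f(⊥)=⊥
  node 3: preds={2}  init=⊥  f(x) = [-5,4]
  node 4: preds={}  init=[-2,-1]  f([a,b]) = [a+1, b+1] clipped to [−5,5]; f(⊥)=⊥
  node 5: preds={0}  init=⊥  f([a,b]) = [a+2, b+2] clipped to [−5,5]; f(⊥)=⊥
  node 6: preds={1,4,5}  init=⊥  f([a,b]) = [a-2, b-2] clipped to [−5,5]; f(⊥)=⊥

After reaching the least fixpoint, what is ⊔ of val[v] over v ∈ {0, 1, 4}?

Trace (16 dequeues):
  [1] u=0 | in [-3,5] | out [-3,5] | prev ⊥ | push {}
  [2] u=1 | in ⊥ | out [-3,-2] | ==
  [3] u=2 | in ⊥ | out [-3,5] | ==
  [4] u=3 | in [-3,5] | out [-5,4] | prev ⊥ | push {0}
  [5] u=4 | in ⊥ | out [-2,-1] | ==
  [6] u=5 | in [-3,5] | out [-1,5] | prev ⊥ | push {1}
  [7] u=6 | in [-3,5] | out [-5,3] | prev ⊥ | push {2}
  [8] u=0 | in [-5,5] | out [-5,5] | prev [-3,5] | push {5}
  [9] u=1 | in [-1,5] | out [-3,3] | prev [-3,-2] | push {6}
  [10] u=2 | in [-5,3] | out [-5,5] | prev [-3,5] | push {0,3}
  [11] u=5 | in [-5,5] | out [-3,5] | prev [-1,5] | push {1}
  [12] u=6 | in [-3,5] | out [-5,3] | ==
  [13] u=0 | in [-5,5] | out [-5,5] | ==
  [14] u=3 | in [-5,5] | out [-5,4] | ==
  [15] u=1 | in [-3,5] | out [-5,3] | prev [-3,3] | push {6}
  [16] u=6 | in [-5,5] | out [-5,3] | ==

Converged values:
  [0] [-5,5]
  [1] [-5,3]
  [2] [-5,5]
  [3] [-5,4]
  [4] [-2,-1]
  [5] [-3,5]
  [6] [-5,3]

[-5,5]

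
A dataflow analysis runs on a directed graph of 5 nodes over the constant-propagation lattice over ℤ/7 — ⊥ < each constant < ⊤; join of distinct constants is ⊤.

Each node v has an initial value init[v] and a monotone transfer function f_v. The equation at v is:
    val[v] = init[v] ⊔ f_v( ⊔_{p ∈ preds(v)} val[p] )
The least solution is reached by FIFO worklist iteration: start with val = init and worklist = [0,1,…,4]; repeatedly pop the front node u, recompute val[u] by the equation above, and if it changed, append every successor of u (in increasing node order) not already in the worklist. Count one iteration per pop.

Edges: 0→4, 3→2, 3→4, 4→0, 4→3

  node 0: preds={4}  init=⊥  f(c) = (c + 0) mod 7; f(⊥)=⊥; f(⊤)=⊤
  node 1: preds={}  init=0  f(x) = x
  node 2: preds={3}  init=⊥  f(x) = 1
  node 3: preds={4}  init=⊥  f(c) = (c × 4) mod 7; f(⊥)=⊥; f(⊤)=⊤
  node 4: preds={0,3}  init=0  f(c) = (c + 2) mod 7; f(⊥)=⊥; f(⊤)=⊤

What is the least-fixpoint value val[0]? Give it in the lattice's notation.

⊤

Iteration log — 10 steps:
  step 1. node 0  ⊔preds=0  new=0  old=⊥  +wl: 
  step 2. node 1  ⊔preds=⊥  new=0  stable
  step 3. node 2  ⊔preds=⊥  new=1  old=⊥  +wl: 
  step 4. node 3  ⊔preds=0  new=0  old=⊥  +wl: 2
  step 5. node 4  ⊔preds=0  new=⊤  old=0  +wl: 0,3
  step 6. node 2  ⊔preds=0  new=1  stable
  step 7. node 0  ⊔preds=⊤  new=⊤  old=0  +wl: 4
  step 8. node 3  ⊔preds=⊤  new=⊤  old=0  +wl: 2
  step 9. node 4  ⊔preds=⊤  new=⊤  stable
  step 10. node 2  ⊔preds=⊤  new=1  stable

Least fixpoint reached:
  node 0: ⊤
  node 1: 0
  node 2: 1
  node 3: ⊤
  node 4: ⊤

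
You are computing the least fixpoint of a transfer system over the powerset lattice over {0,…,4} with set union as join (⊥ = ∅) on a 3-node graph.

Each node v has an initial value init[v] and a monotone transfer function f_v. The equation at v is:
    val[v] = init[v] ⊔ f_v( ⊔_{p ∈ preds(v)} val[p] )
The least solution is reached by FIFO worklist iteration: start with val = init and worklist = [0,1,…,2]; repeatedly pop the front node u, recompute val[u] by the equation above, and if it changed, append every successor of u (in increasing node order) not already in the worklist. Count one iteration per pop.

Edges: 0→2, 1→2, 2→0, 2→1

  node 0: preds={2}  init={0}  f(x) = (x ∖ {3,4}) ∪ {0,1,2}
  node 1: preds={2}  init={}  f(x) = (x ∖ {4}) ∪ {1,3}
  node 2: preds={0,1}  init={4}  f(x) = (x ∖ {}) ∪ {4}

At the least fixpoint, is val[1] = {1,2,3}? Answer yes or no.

Iteration log — 6 steps:
  step 1. node 0  ⊔preds={4}  new={0,1,2}  old={0}  +wl: 
  step 2. node 1  ⊔preds={4}  new={1,3}  old={}  +wl: 
  step 3. node 2  ⊔preds={0,1,2,3}  new={0,1,2,3,4}  old={4}  +wl: 0,1
  step 4. node 0  ⊔preds={0,1,2,3,4}  new={0,1,2}  stable
  step 5. node 1  ⊔preds={0,1,2,3,4}  new={0,1,2,3}  old={1,3}  +wl: 2
  step 6. node 2  ⊔preds={0,1,2,3}  new={0,1,2,3,4}  stable

Least fixpoint reached:
  node 0: {0,1,2}
  node 1: {0,1,2,3}
  node 2: {0,1,2,3,4}

no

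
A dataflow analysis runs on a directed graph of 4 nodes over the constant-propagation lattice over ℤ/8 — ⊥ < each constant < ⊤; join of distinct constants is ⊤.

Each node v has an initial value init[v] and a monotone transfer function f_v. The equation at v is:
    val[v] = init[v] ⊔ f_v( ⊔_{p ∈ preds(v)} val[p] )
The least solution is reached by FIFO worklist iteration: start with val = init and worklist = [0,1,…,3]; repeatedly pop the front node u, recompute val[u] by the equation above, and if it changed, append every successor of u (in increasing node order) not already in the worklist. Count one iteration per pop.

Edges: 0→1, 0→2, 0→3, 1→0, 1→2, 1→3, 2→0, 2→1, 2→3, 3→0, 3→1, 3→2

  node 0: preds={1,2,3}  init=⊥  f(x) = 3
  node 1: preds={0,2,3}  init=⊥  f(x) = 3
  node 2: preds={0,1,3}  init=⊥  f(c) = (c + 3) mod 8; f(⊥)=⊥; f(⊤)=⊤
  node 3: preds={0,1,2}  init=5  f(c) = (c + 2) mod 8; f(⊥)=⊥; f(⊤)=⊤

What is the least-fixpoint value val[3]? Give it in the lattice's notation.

⊤

Trace (7 dequeues):
  [1] u=0 | in 5 | out 3 | prev ⊥ | push {}
  [2] u=1 | in ⊤ | out 3 | prev ⊥ | push {0}
  [3] u=2 | in ⊤ | out ⊤ | prev ⊥ | push {1}
  [4] u=3 | in ⊤ | out ⊤ | prev 5 | push {2}
  [5] u=0 | in ⊤ | out 3 | ==
  [6] u=1 | in ⊤ | out 3 | ==
  [7] u=2 | in ⊤ | out ⊤ | ==

Converged values:
  [0] 3
  [1] 3
  [2] ⊤
  [3] ⊤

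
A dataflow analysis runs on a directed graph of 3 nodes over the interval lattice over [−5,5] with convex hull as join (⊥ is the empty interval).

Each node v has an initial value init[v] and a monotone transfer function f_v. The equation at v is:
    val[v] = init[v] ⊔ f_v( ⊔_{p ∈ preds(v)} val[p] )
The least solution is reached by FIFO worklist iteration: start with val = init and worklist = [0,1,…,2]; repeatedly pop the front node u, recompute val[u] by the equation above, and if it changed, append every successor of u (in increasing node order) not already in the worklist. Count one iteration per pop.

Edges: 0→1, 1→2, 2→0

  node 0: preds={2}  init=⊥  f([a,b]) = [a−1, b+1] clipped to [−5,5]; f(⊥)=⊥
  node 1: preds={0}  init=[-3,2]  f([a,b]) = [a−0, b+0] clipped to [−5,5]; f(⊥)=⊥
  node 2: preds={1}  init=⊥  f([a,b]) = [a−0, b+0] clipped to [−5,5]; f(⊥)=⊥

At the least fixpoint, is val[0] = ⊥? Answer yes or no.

no

Trace (13 dequeues):
  [1] u=0 | in ⊥ | out ⊥ | ==
  [2] u=1 | in ⊥ | out [-3,2] | ==
  [3] u=2 | in [-3,2] | out [-3,2] | prev ⊥ | push {0}
  [4] u=0 | in [-3,2] | out [-4,3] | prev ⊥ | push {1}
  [5] u=1 | in [-4,3] | out [-4,3] | prev [-3,2] | push {2}
  [6] u=2 | in [-4,3] | out [-4,3] | prev [-3,2] | push {0}
  [7] u=0 | in [-4,3] | out [-5,4] | prev [-4,3] | push {1}
  [8] u=1 | in [-5,4] | out [-5,4] | prev [-4,3] | push {2}
  [9] u=2 | in [-5,4] | out [-5,4] | prev [-4,3] | push {0}
  [10] u=0 | in [-5,4] | out [-5,5] | prev [-5,4] | push {1}
  [11] u=1 | in [-5,5] | out [-5,5] | prev [-5,4] | push {2}
  [12] u=2 | in [-5,5] | out [-5,5] | prev [-5,4] | push {0}
  [13] u=0 | in [-5,5] | out [-5,5] | ==

Converged values:
  [0] [-5,5]
  [1] [-5,5]
  [2] [-5,5]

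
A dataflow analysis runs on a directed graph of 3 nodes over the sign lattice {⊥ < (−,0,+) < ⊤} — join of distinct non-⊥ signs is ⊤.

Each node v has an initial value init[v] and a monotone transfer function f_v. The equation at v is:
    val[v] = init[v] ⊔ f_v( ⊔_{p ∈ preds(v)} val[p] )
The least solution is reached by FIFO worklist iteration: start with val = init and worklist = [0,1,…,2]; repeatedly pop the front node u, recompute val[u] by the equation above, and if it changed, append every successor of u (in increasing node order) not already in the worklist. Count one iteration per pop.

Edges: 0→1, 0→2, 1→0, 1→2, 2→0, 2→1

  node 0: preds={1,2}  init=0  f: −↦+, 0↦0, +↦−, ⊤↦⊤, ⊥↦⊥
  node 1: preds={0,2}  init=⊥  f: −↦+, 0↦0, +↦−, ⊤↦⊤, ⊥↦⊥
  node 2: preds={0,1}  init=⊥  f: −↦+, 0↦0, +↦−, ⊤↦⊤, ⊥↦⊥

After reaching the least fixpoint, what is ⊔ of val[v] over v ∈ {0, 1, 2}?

Worklist (5 pops):
  #1 pop 0: in=⊥ → 0 (no change)
  #2 pop 1: in=0 → 0 (was ⊥); enqueue [0]
  #3 pop 2: in=0 → 0 (was ⊥); enqueue [1]
  #4 pop 0: in=0 → 0 (no change)
  #5 pop 1: in=0 → 0 (no change)

Fixpoint:
  val[0] = 0
  val[1] = 0
  val[2] = 0

0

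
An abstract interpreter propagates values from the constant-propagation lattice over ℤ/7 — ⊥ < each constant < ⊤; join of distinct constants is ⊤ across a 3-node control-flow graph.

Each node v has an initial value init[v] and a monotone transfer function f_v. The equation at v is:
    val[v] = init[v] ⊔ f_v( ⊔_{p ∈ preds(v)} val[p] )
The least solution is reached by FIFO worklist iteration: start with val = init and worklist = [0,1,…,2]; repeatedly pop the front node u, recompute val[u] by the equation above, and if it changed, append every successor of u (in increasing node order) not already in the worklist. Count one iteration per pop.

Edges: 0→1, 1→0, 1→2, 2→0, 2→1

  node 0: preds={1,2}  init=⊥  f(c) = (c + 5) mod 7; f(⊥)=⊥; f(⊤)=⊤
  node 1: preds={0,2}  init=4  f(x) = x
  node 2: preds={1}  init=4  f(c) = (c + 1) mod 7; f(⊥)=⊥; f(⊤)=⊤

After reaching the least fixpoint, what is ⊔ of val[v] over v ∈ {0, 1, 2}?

Trace (5 dequeues):
  [1] u=0 | in 4 | out 2 | prev ⊥ | push {}
  [2] u=1 | in ⊤ | out ⊤ | prev 4 | push {0}
  [3] u=2 | in ⊤ | out ⊤ | prev 4 | push {1}
  [4] u=0 | in ⊤ | out ⊤ | prev 2 | push {}
  [5] u=1 | in ⊤ | out ⊤ | ==

Converged values:
  [0] ⊤
  [1] ⊤
  [2] ⊤

⊤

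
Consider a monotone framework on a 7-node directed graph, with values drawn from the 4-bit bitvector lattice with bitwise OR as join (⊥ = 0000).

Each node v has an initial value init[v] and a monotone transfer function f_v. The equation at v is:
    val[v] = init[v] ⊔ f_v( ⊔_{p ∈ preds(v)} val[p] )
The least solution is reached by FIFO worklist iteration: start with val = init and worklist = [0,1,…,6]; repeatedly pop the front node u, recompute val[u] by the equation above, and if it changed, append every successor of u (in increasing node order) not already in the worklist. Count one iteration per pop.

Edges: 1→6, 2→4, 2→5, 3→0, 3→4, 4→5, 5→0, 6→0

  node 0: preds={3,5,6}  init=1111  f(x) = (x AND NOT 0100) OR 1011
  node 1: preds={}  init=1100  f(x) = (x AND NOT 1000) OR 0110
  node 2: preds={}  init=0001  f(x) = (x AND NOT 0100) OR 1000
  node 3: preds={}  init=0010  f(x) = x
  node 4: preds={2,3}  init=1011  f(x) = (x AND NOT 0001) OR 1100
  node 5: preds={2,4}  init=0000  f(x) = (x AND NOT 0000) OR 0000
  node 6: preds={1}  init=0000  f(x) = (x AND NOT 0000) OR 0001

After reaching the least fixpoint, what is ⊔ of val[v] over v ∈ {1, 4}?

Iteration log — 8 steps:
  step 1. node 0  ⊔preds=0010  new=1111  stable
  step 2. node 1  ⊔preds=0000  new=1110  old=1100  +wl: 
  step 3. node 2  ⊔preds=0000  new=1001  old=0001  +wl: 
  step 4. node 3  ⊔preds=0000  new=0010  stable
  step 5. node 4  ⊔preds=1011  new=1111  old=1011  +wl: 
  step 6. node 5  ⊔preds=1111  new=1111  old=0000  +wl: 0
  step 7. node 6  ⊔preds=1110  new=1111  old=0000  +wl: 
  step 8. node 0  ⊔preds=1111  new=1111  stable

Least fixpoint reached:
  node 0: 1111
  node 1: 1110
  node 2: 1001
  node 3: 0010
  node 4: 1111
  node 5: 1111
  node 6: 1111

1111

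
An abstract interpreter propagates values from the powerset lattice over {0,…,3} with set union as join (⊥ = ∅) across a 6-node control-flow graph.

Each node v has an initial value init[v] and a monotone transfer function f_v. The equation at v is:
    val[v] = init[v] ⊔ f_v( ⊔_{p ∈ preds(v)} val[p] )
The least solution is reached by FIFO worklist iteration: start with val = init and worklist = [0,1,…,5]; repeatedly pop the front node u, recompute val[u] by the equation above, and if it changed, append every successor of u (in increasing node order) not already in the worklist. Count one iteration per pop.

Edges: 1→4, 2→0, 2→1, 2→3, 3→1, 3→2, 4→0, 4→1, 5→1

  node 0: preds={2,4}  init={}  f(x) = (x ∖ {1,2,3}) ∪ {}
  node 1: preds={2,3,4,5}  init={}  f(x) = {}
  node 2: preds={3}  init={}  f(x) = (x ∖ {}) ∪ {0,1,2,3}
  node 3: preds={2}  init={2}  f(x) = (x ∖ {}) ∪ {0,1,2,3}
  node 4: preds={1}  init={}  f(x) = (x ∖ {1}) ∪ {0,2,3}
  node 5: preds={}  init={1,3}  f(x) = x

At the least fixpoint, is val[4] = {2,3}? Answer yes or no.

Worklist (9 pops):
  #1 pop 0: in={} → {} (no change)
  #2 pop 1: in={1,2,3} → {} (no change)
  #3 pop 2: in={2} → {0,1,2,3} (was {}); enqueue [0,1]
  #4 pop 3: in={0,1,2,3} → {0,1,2,3} (was {2}); enqueue [2]
  #5 pop 4: in={} → {0,2,3} (was {}); enqueue []
  #6 pop 5: in={} → {1,3} (no change)
  #7 pop 0: in={0,1,2,3} → {0} (was {}); enqueue []
  #8 pop 1: in={0,1,2,3} → {} (no change)
  #9 pop 2: in={0,1,2,3} → {0,1,2,3} (no change)

Fixpoint:
  val[0] = {0}
  val[1] = {}
  val[2] = {0,1,2,3}
  val[3] = {0,1,2,3}
  val[4] = {0,2,3}
  val[5] = {1,3}

no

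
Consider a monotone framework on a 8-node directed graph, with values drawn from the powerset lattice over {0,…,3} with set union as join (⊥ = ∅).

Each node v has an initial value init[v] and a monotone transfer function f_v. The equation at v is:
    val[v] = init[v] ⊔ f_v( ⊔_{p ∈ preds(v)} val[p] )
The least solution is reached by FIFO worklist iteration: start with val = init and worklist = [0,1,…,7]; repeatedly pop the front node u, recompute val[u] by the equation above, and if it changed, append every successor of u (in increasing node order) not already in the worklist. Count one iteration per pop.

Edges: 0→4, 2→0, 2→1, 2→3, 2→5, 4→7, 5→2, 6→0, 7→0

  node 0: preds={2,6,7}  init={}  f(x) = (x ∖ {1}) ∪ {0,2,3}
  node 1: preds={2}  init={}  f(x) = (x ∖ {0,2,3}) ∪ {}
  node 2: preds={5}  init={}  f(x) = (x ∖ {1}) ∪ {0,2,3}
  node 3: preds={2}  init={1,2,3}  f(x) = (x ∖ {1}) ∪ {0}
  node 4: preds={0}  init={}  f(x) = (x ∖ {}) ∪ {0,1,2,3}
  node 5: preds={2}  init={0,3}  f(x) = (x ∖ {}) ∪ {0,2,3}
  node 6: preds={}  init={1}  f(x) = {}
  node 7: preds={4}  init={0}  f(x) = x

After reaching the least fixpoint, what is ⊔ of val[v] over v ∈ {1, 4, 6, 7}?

Worklist (11 pops):
  #1 pop 0: in={0,1} → {0,2,3} (was {}); enqueue []
  #2 pop 1: in={} → {} (no change)
  #3 pop 2: in={0,3} → {0,2,3} (was {}); enqueue [0,1]
  #4 pop 3: in={0,2,3} → {0,1,2,3} (was {1,2,3}); enqueue []
  #5 pop 4: in={0,2,3} → {0,1,2,3} (was {}); enqueue []
  #6 pop 5: in={0,2,3} → {0,2,3} (was {0,3}); enqueue [2]
  #7 pop 6: in={} → {1} (no change)
  #8 pop 7: in={0,1,2,3} → {0,1,2,3} (was {0}); enqueue []
  #9 pop 0: in={0,1,2,3} → {0,2,3} (no change)
  #10 pop 1: in={0,2,3} → {} (no change)
  #11 pop 2: in={0,2,3} → {0,2,3} (no change)

Fixpoint:
  val[0] = {0,2,3}
  val[1] = {}
  val[2] = {0,2,3}
  val[3] = {0,1,2,3}
  val[4] = {0,1,2,3}
  val[5] = {0,2,3}
  val[6] = {1}
  val[7] = {0,1,2,3}

{0,1,2,3}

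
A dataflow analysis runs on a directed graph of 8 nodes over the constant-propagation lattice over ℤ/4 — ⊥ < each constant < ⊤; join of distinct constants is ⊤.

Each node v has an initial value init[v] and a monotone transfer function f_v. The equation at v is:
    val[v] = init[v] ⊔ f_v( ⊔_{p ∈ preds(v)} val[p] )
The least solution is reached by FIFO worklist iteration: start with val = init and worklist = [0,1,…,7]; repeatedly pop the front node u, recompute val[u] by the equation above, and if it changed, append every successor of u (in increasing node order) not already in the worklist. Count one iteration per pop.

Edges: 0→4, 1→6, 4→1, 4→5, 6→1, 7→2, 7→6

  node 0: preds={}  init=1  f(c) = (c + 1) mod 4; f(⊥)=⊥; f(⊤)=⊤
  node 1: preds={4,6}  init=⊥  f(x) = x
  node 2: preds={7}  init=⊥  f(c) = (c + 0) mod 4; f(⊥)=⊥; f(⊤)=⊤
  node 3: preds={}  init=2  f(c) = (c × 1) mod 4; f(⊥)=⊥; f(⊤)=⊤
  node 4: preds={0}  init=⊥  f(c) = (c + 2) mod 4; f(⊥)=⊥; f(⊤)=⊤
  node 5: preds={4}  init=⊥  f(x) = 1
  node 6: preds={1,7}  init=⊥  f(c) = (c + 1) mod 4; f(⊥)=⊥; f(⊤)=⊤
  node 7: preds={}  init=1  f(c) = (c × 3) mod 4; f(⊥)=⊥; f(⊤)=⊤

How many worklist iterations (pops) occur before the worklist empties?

Trace (11 dequeues):
  [1] u=0 | in ⊥ | out 1 | ==
  [2] u=1 | in ⊥ | out ⊥ | ==
  [3] u=2 | in 1 | out 1 | prev ⊥ | push {}
  [4] u=3 | in ⊥ | out 2 | ==
  [5] u=4 | in 1 | out 3 | prev ⊥ | push {1}
  [6] u=5 | in 3 | out 1 | prev ⊥ | push {}
  [7] u=6 | in 1 | out 2 | prev ⊥ | push {}
  [8] u=7 | in ⊥ | out 1 | ==
  [9] u=1 | in ⊤ | out ⊤ | prev ⊥ | push {6}
  [10] u=6 | in ⊤ | out ⊤ | prev 2 | push {1}
  [11] u=1 | in ⊤ | out ⊤ | ==

Converged values:
  [0] 1
  [1] ⊤
  [2] 1
  [3] 2
  [4] 3
  [5] 1
  [6] ⊤
  [7] 1

11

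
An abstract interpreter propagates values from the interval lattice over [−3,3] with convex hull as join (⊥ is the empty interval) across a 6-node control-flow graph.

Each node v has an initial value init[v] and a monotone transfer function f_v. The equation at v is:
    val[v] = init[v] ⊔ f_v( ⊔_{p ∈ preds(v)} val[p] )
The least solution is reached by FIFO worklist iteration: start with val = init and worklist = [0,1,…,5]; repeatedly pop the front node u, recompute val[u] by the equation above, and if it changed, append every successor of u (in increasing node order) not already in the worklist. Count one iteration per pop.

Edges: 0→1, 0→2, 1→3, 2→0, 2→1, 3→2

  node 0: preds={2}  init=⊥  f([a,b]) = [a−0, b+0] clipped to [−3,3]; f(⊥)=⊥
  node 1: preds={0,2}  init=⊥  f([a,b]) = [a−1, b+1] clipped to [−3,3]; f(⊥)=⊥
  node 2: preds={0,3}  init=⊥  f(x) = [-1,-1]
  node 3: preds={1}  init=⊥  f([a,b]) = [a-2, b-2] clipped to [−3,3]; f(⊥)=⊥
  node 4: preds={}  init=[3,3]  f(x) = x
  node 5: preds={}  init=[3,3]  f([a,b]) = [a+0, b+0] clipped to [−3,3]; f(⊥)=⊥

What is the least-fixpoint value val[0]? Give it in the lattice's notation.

Trace (11 dequeues):
  [1] u=0 | in ⊥ | out ⊥ | ==
  [2] u=1 | in ⊥ | out ⊥ | ==
  [3] u=2 | in ⊥ | out [-1,-1] | prev ⊥ | push {0,1}
  [4] u=3 | in ⊥ | out ⊥ | ==
  [5] u=4 | in ⊥ | out [3,3] | ==
  [6] u=5 | in ⊥ | out [3,3] | ==
  [7] u=0 | in [-1,-1] | out [-1,-1] | prev ⊥ | push {2}
  [8] u=1 | in [-1,-1] | out [-2,0] | prev ⊥ | push {3}
  [9] u=2 | in [-1,-1] | out [-1,-1] | ==
  [10] u=3 | in [-2,0] | out [-3,-2] | prev ⊥ | push {2}
  [11] u=2 | in [-3,-1] | out [-1,-1] | ==

Converged values:
  [0] [-1,-1]
  [1] [-2,0]
  [2] [-1,-1]
  [3] [-3,-2]
  [4] [3,3]
  [5] [3,3]

[-1,-1]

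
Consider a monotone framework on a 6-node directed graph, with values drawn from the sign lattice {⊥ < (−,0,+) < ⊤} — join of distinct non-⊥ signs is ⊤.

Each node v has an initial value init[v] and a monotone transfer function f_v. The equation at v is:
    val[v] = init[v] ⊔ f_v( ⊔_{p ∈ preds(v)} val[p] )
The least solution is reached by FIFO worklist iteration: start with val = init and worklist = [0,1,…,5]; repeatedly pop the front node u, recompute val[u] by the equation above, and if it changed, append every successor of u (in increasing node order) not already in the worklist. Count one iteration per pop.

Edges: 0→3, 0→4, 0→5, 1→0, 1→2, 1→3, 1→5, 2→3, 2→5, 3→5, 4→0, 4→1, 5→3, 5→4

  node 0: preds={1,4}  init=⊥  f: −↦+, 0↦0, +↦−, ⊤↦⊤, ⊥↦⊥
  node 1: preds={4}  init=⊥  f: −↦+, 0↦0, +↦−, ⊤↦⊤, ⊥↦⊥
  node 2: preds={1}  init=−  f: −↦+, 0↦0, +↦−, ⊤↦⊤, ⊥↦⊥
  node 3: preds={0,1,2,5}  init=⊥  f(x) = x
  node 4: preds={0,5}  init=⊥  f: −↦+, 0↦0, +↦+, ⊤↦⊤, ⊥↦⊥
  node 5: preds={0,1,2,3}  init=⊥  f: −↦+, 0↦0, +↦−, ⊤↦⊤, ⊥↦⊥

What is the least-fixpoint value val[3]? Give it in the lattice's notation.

⊤

Worklist (22 pops):
  #1 pop 0: in=⊥ → ⊥ (no change)
  #2 pop 1: in=⊥ → ⊥ (no change)
  #3 pop 2: in=⊥ → − (no change)
  #4 pop 3: in=− → − (was ⊥); enqueue []
  #5 pop 4: in=⊥ → ⊥ (no change)
  #6 pop 5: in=− → + (was ⊥); enqueue [3,4]
  #7 pop 3: in=⊤ → ⊤ (was −); enqueue [5]
  #8 pop 4: in=+ → + (was ⊥); enqueue [0,1]
  #9 pop 5: in=⊤ → ⊤ (was +); enqueue [3,4]
  #10 pop 0: in=+ → − (was ⊥); enqueue [5]
  #11 pop 1: in=+ → − (was ⊥); enqueue [0,2]
  #12 pop 3: in=⊤ → ⊤ (no change)
  #13 pop 4: in=⊤ → ⊤ (was +); enqueue [1]
  #14 pop 5: in=⊤ → ⊤ (no change)
  #15 pop 0: in=⊤ → ⊤ (was −); enqueue [3,4,5]
  #16 pop 2: in=− → ⊤ (was −); enqueue []
  #17 pop 1: in=⊤ → ⊤ (was −); enqueue [0,2]
  #18 pop 3: in=⊤ → ⊤ (no change)
  #19 pop 4: in=⊤ → ⊤ (no change)
  #20 pop 5: in=⊤ → ⊤ (no change)
  #21 pop 0: in=⊤ → ⊤ (no change)
  #22 pop 2: in=⊤ → ⊤ (no change)

Fixpoint:
  val[0] = ⊤
  val[1] = ⊤
  val[2] = ⊤
  val[3] = ⊤
  val[4] = ⊤
  val[5] = ⊤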